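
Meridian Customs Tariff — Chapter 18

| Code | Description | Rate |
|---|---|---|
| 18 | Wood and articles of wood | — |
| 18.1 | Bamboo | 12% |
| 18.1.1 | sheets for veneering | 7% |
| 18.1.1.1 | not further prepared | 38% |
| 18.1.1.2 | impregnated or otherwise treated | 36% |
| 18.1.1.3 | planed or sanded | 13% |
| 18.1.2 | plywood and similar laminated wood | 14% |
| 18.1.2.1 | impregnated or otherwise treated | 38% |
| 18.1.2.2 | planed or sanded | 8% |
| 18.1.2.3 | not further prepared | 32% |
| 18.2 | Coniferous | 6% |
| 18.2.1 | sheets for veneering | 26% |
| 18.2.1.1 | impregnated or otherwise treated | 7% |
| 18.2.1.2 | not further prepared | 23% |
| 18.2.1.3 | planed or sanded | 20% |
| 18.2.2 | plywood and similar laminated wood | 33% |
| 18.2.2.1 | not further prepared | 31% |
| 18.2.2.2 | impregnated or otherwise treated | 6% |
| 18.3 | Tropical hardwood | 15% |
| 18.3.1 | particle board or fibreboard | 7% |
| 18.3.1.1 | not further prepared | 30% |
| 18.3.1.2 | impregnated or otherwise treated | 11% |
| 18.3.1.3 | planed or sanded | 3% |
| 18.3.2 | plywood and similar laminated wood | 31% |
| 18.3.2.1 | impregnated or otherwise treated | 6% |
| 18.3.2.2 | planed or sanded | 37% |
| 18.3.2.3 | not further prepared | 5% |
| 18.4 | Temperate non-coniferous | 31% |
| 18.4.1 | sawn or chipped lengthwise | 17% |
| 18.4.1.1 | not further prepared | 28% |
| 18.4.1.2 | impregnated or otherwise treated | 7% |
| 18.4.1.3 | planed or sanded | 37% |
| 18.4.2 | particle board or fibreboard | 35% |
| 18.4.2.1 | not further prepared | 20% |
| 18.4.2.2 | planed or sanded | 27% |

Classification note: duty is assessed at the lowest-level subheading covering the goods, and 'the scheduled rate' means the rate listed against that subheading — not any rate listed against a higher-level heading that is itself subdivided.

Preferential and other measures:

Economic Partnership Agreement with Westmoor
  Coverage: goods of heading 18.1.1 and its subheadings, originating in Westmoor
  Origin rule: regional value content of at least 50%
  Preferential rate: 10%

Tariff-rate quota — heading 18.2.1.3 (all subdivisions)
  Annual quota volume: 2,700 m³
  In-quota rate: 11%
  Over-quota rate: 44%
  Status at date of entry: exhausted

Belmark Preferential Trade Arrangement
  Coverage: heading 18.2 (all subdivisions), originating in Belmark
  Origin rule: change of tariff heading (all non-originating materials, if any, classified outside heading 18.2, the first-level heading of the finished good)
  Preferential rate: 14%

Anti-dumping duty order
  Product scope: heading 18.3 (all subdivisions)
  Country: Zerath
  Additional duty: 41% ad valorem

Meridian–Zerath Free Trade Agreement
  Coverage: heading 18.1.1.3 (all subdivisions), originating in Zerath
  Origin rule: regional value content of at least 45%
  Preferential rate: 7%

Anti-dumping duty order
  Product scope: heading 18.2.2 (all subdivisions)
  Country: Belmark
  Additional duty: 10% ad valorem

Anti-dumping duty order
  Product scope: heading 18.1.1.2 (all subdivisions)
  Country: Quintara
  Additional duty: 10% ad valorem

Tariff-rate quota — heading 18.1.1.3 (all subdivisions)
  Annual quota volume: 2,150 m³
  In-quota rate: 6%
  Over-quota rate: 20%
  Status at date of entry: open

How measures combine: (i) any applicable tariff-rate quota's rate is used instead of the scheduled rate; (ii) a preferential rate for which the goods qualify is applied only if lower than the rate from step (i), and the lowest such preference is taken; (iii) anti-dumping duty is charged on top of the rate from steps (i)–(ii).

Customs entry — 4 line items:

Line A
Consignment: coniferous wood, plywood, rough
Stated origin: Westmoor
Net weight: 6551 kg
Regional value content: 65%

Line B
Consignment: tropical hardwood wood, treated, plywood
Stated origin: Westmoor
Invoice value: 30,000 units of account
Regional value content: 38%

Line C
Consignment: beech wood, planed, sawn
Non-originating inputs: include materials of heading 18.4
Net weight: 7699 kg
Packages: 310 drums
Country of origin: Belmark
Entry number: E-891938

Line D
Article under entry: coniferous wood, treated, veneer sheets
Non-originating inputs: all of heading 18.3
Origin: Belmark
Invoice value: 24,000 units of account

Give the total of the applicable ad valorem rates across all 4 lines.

81%

Line A: coniferous → 18.2; plywood → 18.2.2; rough → 18.2.2.1. Scheduled 31%. Westmoor agreement on 18.1.1: 18.2.2.1 not covered. → 31%.
Line B: tropical hardwood → 18.3; plywood → 18.3.2; treated → 18.3.2.1. Scheduled 6%. Westmoor agreement on 18.1.1: 18.3.2.1 not covered. → 6%.
Line C: beech → 18.4; sawn → 18.4.1; planed → 18.4.1.3. Scheduled 37%. Belmark agreement on 18.2: 18.4.1.3 not covered. → 37%.
Line D: coniferous → 18.2; veneer sheets → 18.2.1; treated → 18.2.1.1. Scheduled 7%. Belmark agreement on 18.2: CTH met → 14% available; preference 14% not lower than 7% → no reduction. → 7%.
Sum: 31% + 6% + 37% + 7% = 81%.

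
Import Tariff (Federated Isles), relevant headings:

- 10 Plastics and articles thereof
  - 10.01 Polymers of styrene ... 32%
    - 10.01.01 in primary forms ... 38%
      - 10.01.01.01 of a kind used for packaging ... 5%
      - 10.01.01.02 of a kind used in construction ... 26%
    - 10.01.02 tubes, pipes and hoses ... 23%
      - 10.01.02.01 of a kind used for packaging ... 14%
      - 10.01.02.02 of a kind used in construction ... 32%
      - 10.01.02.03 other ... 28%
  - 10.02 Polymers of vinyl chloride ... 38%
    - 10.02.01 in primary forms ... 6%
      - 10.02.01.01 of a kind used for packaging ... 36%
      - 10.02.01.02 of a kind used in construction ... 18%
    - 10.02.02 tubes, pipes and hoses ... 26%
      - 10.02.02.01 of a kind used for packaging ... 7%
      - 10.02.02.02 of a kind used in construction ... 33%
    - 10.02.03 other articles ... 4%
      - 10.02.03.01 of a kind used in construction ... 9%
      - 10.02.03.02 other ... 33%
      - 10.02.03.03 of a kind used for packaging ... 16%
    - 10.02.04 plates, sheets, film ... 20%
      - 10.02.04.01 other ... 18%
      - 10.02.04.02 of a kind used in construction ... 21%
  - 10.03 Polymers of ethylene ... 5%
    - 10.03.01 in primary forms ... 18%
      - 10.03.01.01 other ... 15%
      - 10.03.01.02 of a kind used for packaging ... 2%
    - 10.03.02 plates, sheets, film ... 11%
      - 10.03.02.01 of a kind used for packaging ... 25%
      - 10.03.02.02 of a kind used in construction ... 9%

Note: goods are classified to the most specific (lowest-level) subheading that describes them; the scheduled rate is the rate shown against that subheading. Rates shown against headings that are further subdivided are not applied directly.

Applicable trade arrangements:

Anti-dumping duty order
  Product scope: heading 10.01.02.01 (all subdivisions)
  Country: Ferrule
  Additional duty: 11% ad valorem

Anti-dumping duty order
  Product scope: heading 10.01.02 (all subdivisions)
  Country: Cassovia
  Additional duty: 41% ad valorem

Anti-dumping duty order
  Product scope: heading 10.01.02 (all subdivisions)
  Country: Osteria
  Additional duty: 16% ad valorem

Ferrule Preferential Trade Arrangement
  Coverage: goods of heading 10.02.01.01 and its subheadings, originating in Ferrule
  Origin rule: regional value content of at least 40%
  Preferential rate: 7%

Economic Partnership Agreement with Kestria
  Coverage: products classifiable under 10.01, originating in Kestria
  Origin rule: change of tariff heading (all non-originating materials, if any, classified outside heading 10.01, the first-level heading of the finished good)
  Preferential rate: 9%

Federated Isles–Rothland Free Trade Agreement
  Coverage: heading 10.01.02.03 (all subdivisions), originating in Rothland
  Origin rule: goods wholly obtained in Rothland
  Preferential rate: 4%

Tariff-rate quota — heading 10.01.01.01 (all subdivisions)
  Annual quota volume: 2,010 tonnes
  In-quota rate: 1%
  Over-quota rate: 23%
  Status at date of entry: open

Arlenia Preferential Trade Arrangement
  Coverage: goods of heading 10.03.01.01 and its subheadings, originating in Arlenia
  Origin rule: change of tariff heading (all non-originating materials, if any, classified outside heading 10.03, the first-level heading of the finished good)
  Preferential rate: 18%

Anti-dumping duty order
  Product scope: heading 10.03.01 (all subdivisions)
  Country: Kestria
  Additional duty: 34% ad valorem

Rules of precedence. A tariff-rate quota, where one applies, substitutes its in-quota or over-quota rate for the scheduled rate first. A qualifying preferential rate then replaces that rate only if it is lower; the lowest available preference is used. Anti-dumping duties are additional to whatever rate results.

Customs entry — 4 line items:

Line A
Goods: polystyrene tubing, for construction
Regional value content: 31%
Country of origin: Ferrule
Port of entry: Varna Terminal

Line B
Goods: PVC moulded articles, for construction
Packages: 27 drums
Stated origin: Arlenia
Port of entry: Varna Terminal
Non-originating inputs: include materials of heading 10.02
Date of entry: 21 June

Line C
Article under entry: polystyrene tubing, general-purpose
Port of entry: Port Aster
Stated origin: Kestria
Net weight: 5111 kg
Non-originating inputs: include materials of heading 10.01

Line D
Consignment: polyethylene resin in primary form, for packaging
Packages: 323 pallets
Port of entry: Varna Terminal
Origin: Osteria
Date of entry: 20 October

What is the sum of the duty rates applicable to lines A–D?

Line A: polystyrene → 10.01; tubing → 10.01.02; for construction → 10.01.02.02. Scheduled 32%. Ferrule agreement on 10.02.01.01: 10.01.02.02 not covered. → 32%.
Line B: PVC → 10.02; moulded articles → 10.02.03; for construction → 10.02.03.01. Scheduled 9%. Arlenia agreement on 10.03.01.01: 10.02.03.01 not covered. → 9%.
Line C: polystyrene → 10.01; tubing → 10.01.02; general-purpose → 10.01.02.03. Scheduled 28%. Kestria agreement on 10.01: CTH not met. → 28%.
Line D: polyethylene → 10.03; resin in primary form → 10.03.01; for packaging → 10.03.01.02. Scheduled 2%. No special measure applies. → 2%.
Sum: 32% + 9% + 28% + 2% = 71%.

71%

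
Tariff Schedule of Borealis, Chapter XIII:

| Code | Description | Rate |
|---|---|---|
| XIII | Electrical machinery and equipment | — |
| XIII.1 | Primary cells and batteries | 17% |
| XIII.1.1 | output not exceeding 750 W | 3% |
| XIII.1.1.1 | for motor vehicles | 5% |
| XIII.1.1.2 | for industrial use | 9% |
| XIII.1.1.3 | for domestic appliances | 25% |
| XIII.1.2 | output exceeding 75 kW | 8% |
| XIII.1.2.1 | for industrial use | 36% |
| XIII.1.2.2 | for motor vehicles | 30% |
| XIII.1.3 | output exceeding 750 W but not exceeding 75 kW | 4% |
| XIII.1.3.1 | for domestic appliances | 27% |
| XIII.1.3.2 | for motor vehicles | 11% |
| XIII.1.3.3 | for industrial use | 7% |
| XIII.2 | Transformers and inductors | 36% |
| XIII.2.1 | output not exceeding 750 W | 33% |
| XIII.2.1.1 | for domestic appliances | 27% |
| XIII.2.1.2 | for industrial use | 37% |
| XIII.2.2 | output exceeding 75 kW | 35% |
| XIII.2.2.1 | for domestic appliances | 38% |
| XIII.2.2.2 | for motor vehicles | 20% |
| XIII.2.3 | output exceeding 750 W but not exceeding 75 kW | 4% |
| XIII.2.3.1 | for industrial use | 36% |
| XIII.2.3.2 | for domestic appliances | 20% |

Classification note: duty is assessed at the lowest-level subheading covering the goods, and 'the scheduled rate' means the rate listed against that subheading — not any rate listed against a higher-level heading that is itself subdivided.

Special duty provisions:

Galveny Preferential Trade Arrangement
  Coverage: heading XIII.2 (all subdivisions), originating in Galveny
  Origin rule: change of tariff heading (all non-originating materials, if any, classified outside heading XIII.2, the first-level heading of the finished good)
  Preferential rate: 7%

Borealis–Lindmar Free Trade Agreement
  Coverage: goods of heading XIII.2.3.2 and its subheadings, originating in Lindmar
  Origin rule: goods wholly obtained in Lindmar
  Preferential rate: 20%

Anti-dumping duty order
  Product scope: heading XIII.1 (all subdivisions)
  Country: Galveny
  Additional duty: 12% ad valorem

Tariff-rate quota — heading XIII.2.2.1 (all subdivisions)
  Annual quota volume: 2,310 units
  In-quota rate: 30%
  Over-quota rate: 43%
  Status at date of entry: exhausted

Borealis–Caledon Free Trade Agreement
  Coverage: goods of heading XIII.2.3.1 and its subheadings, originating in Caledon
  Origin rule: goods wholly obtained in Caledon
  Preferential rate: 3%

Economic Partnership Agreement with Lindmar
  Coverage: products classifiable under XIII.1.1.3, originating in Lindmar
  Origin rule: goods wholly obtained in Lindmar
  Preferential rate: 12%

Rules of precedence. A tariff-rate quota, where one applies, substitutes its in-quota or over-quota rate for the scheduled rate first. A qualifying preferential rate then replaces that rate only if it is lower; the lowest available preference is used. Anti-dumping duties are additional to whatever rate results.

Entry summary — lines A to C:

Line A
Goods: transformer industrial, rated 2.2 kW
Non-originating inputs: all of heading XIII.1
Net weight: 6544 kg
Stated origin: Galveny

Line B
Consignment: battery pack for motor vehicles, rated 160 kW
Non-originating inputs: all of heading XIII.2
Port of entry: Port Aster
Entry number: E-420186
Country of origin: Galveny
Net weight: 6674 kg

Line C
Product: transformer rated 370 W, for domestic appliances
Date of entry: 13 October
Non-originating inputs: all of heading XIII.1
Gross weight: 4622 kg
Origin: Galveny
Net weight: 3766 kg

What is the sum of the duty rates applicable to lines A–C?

56%

Line A: transformer → XIII.2; rated 2.2 kW → XIII.2.3; industrial → XIII.2.3.1. Scheduled 36%. Galveny agreement on XIII.2: CTH met → 7% available; preferential 7%. → 7%.
Line B: battery pack → XIII.1; rated 160 kW → XIII.1.2; for motor vehicles → XIII.1.2.2. Scheduled 30%. Galveny agreement on XIII.2: XIII.1.2.2 not covered; anti-dumping (Galveny, XIII.1): +12%; total 30% + 12% = 42%. → 42%.
Line C: transformer → XIII.2; rated 370 W → XIII.2.1; for domestic appliances → XIII.2.1.1. Scheduled 27%. Galveny agreement on XIII.2: CTH met → 7% available; preferential 7%. → 7%.
Sum: 7% + 42% + 7% = 56%.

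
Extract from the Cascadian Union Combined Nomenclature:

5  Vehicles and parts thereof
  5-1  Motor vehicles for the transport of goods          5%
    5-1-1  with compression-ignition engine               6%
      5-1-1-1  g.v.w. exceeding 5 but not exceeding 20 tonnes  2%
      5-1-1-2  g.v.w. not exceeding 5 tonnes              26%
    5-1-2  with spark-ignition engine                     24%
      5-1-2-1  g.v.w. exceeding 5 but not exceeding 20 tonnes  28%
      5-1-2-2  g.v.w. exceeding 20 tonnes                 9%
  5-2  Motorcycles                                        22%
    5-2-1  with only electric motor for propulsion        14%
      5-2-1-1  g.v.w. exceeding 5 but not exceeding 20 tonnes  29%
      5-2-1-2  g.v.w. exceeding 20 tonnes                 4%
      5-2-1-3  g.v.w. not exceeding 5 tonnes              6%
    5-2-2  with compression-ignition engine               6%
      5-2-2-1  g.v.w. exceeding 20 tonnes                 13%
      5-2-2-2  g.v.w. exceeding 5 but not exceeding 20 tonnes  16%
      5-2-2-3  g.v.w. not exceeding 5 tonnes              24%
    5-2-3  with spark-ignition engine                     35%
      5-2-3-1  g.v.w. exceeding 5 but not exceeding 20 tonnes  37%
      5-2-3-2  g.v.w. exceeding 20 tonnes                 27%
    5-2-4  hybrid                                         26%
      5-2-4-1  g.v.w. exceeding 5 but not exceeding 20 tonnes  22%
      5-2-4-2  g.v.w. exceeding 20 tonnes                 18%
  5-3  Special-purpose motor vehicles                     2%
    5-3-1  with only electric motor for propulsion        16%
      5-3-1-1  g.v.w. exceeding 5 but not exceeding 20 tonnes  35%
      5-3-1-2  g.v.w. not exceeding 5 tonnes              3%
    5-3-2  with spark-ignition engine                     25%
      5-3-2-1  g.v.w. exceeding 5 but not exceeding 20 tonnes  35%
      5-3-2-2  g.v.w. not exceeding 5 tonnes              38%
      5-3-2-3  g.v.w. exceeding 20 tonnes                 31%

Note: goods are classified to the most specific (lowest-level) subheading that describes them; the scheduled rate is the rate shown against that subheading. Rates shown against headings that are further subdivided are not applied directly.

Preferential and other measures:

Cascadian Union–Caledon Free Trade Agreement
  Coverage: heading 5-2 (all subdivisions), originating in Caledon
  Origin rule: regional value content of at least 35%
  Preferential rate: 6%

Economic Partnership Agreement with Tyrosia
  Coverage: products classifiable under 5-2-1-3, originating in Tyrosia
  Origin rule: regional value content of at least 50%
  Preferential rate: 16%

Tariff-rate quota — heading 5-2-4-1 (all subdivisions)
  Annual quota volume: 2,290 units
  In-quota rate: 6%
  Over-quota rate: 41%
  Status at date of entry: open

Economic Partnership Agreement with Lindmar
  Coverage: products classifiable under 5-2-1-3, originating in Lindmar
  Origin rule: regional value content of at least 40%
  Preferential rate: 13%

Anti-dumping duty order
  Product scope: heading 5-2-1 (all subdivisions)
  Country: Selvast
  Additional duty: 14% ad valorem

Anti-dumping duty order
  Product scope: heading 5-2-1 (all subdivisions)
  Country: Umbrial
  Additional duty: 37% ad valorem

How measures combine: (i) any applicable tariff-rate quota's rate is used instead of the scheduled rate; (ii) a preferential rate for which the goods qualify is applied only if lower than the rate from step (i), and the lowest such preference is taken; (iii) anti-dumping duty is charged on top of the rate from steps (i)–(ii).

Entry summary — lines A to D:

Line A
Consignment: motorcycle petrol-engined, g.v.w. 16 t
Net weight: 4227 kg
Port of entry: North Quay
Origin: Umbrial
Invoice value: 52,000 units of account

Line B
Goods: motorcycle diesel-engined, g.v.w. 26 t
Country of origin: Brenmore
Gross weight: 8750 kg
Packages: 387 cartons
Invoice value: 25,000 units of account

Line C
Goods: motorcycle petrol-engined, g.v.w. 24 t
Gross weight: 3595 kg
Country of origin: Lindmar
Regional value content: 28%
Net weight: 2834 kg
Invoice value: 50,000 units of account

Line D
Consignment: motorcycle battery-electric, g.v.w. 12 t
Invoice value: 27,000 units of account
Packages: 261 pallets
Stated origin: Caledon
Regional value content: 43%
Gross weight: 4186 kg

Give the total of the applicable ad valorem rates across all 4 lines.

Line A: motorcycle → 5-2; petrol-engined → 5-2-3; g.v.w. 16 t → 5-2-3-1. Scheduled 37%. No special measure applies. → 37%.
Line B: motorcycle → 5-2; diesel-engined → 5-2-2; g.v.w. 26 t → 5-2-2-1. Scheduled 13%. No special measure applies. → 13%.
Line C: motorcycle → 5-2; petrol-engined → 5-2-3; g.v.w. 24 t → 5-2-3-2. Scheduled 27%. Lindmar agreement on 5-2-1-3: 5-2-3-2 not covered. → 27%.
Line D: motorcycle → 5-2; battery-electric → 5-2-1; g.v.w. 12 t → 5-2-1-1. Scheduled 29%. Caledon agreement on 5-2: RVC ≥ 35% → 6% available; preferential 6%. → 6%.
Sum: 37% + 13% + 27% + 6% = 83%.

83%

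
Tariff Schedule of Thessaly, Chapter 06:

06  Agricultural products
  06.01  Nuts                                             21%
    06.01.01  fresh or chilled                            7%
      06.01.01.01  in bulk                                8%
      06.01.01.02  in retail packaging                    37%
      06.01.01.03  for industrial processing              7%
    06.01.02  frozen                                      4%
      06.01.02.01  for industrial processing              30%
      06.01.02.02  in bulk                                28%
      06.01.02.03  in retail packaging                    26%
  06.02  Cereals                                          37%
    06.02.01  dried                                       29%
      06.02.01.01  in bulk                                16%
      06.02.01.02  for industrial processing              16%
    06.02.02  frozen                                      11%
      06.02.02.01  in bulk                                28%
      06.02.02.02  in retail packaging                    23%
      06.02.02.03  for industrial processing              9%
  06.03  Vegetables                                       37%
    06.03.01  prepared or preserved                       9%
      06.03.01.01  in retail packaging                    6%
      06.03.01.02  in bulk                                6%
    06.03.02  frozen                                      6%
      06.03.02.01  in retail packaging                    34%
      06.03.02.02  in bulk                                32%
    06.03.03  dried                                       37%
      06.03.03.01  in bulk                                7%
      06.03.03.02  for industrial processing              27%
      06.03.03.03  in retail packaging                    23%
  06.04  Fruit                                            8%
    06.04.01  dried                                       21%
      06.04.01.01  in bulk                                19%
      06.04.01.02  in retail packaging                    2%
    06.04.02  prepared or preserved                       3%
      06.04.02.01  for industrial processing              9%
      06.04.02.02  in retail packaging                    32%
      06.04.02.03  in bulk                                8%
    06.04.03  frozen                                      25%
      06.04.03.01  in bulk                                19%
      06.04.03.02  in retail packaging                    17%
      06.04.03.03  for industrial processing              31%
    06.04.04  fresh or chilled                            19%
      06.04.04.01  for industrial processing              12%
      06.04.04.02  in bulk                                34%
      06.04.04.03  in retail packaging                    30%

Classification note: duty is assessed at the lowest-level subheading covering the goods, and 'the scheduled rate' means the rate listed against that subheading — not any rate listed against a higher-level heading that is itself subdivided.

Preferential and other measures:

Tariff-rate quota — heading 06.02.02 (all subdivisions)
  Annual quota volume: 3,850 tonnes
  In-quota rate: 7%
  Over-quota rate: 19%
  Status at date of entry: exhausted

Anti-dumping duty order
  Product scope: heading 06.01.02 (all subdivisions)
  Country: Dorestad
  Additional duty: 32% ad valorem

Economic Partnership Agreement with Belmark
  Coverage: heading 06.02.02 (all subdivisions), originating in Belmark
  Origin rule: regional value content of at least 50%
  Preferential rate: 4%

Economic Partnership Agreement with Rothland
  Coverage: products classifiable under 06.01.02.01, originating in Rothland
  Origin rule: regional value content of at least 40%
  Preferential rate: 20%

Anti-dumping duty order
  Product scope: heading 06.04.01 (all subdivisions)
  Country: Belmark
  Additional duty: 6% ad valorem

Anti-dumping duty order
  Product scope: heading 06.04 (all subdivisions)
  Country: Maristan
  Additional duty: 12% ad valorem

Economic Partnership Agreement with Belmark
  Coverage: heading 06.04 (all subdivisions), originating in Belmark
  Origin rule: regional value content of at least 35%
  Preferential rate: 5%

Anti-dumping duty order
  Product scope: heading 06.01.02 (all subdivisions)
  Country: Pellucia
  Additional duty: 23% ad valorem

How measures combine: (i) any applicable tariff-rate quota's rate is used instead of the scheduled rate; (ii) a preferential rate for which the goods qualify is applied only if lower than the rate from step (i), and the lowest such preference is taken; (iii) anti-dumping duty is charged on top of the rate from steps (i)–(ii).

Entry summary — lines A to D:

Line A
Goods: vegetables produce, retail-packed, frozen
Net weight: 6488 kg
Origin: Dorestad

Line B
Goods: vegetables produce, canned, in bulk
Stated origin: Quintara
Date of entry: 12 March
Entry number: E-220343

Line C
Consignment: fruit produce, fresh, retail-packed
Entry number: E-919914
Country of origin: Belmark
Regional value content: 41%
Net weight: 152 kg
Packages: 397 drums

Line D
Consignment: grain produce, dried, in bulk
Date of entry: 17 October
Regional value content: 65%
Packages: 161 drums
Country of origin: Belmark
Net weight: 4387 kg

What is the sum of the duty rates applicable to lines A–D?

Line A: vegetables → 06.03; frozen → 06.03.02; retail-packed → 06.03.02.01. Scheduled 34%. No special measure applies. → 34%.
Line B: vegetables → 06.03; canned → 06.03.01; in bulk → 06.03.01.02. Scheduled 6%. No special measure applies. → 6%.
Line C: fruit → 06.04; fresh → 06.04.04; retail-packed → 06.04.04.03. Scheduled 30%. Belmark agreement on 06.02.02: 06.04.04.03 not covered; Belmark agreement on 06.04: RVC ≥ 35% → 5% available; preferential 5%. → 5%.
Line D: grain → 06.02; dried → 06.02.01; in bulk → 06.02.01.01. Scheduled 16%. Belmark agreement on 06.02.02: 06.02.01.01 not covered; Belmark agreement on 06.04: 06.02.01.01 not covered. → 16%.
Sum: 34% + 6% + 5% + 16% = 61%.

61%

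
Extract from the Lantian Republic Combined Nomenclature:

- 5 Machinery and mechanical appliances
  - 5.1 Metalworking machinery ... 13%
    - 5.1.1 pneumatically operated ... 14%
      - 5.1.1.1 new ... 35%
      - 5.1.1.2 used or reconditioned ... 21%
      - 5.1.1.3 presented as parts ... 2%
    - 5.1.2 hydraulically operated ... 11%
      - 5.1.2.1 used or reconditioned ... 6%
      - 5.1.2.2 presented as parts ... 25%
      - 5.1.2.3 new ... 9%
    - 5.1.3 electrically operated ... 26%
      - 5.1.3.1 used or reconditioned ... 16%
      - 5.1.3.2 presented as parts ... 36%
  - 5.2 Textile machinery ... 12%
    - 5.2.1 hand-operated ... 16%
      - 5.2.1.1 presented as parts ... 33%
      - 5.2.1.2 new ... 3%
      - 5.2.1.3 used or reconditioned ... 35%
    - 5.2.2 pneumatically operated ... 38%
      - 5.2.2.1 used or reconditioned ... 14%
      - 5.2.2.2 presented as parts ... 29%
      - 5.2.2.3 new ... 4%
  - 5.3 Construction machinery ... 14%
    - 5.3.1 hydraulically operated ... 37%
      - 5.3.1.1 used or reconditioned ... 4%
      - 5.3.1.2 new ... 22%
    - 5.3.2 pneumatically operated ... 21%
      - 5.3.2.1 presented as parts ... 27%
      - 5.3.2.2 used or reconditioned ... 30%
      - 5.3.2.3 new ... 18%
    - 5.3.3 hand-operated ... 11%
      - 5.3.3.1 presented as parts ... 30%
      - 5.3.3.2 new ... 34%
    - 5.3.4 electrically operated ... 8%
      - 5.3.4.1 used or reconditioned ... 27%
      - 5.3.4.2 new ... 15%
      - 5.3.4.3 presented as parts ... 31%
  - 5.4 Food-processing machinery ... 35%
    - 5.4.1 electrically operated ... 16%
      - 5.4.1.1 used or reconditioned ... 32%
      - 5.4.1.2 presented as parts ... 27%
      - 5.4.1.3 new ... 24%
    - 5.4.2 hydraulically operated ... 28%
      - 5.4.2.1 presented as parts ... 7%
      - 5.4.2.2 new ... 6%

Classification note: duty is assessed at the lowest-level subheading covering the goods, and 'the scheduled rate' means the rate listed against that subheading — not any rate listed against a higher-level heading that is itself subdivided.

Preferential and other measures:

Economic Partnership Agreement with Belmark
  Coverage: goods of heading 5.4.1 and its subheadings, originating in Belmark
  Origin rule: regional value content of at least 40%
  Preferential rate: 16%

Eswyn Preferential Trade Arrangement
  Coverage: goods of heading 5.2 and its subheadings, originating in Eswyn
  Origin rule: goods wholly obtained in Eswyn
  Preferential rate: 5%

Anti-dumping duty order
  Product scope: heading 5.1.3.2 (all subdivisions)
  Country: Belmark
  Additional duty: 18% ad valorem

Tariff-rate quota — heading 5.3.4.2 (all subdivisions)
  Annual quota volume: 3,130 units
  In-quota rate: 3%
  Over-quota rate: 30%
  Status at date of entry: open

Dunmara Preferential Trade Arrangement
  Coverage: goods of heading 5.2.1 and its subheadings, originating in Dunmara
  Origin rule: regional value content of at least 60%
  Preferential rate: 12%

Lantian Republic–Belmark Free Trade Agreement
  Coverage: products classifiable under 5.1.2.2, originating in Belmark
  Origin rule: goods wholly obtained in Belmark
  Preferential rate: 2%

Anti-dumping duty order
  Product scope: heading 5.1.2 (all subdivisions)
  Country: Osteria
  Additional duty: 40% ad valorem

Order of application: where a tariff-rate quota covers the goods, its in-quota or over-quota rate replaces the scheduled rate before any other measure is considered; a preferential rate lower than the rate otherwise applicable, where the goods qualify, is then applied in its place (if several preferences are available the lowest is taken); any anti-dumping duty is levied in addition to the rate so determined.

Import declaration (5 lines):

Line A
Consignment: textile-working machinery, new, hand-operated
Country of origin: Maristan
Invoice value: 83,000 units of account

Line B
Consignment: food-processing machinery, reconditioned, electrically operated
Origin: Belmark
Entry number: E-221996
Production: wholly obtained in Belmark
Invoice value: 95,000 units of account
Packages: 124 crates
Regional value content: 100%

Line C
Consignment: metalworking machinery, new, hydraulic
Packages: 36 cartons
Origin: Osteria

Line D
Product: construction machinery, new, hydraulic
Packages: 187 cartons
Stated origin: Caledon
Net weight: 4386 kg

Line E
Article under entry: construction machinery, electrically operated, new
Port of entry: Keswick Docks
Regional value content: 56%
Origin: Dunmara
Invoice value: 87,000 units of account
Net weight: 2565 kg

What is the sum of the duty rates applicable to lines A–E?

93%

Line A: textile-working → 5.2; hand-operated → 5.2.1; new → 5.2.1.2. Scheduled 3%. No special measure applies. → 3%.
Line B: food-processing → 5.4; electrically operated → 5.4.1; reconditioned → 5.4.1.1. Scheduled 32%. Belmark agreement on 5.4.1: RVC ≥ 40% → 16% available; Belmark agreement on 5.1.2.2: 5.4.1.1 not covered; preferential 16%. → 16%.
Line C: metalworking → 5.1; hydraulic → 5.1.2; new → 5.1.2.3. Scheduled 9%. anti-dumping (Osteria, 5.1.2): +40%; total 9% + 40% = 49%. → 49%.
Line D: construction → 5.3; hydraulic → 5.3.1; new → 5.3.1.2. Scheduled 22%. No special measure applies. → 22%.
Line E: construction → 5.3; electrically operated → 5.3.4; new → 5.3.4.2. Scheduled 15%. quota on 5.3.4.2 open → in-quota 3%; Dunmara agreement on 5.2.1: 5.3.4.2 not covered. → 3%.
Sum: 3% + 16% + 49% + 22% + 3% = 93%.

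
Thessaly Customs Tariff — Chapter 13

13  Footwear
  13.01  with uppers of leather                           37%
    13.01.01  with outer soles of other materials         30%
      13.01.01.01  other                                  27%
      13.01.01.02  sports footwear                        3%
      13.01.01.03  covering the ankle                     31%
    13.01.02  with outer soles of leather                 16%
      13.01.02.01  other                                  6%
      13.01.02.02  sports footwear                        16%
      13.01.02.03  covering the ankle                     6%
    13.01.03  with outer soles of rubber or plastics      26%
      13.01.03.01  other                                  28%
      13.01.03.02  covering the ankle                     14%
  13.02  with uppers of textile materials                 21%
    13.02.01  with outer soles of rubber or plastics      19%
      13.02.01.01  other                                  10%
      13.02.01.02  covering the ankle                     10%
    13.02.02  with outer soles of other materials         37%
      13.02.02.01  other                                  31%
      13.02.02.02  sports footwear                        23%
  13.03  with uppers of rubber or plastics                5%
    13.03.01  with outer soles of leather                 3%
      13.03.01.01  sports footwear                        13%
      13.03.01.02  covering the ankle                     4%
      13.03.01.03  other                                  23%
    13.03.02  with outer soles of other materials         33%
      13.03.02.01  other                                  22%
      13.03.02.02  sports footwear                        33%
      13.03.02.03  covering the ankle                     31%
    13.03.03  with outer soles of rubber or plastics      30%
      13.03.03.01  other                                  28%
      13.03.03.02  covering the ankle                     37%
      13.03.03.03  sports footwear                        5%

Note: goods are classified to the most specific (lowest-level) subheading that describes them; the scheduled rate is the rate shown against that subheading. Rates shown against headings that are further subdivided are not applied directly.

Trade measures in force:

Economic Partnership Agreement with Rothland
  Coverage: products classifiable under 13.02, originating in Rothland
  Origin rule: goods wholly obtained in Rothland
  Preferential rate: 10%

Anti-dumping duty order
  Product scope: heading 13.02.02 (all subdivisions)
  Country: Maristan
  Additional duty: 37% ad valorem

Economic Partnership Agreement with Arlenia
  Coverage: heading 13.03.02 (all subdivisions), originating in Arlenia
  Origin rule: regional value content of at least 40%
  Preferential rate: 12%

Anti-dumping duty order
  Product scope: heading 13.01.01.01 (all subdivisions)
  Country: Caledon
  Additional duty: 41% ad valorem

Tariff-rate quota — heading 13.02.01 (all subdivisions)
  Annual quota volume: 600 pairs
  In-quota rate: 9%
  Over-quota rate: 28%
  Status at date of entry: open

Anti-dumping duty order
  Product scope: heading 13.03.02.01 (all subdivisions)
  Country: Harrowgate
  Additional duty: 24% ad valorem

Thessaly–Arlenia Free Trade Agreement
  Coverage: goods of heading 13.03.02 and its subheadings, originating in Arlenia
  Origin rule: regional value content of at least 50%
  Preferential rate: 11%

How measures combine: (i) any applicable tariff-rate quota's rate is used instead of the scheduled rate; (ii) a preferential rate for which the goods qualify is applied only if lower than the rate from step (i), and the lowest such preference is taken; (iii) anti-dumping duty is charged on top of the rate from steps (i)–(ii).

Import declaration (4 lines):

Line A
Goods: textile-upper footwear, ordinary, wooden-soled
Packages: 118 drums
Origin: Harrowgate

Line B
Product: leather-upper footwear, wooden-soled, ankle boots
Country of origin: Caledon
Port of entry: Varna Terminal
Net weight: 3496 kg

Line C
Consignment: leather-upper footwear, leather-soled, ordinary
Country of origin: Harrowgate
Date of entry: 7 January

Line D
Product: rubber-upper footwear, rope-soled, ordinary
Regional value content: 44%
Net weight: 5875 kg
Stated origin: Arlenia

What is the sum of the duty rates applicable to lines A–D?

80%

Line A: textile-upper → 13.02; wooden-soled → 13.02.02; ordinary → 13.02.02.01. Scheduled 31%. No special measure applies. → 31%.
Line B: leather-upper → 13.01; wooden-soled → 13.01.01; ankle boots → 13.01.01.03. Scheduled 31%. No special measure applies. → 31%.
Line C: leather-upper → 13.01; leather-soled → 13.01.02; ordinary → 13.01.02.01. Scheduled 6%. No special measure applies. → 6%.
Line D: rubber-upper → 13.03; rope-soled → 13.03.02; ordinary → 13.03.02.01. Scheduled 22%. Arlenia agreement on 13.03.02: RVC ≥ 40% → 12% available; Arlenia agreement on 13.03.02: RVC < 50%; preferential 12%. → 12%.
Sum: 31% + 31% + 6% + 12% = 80%.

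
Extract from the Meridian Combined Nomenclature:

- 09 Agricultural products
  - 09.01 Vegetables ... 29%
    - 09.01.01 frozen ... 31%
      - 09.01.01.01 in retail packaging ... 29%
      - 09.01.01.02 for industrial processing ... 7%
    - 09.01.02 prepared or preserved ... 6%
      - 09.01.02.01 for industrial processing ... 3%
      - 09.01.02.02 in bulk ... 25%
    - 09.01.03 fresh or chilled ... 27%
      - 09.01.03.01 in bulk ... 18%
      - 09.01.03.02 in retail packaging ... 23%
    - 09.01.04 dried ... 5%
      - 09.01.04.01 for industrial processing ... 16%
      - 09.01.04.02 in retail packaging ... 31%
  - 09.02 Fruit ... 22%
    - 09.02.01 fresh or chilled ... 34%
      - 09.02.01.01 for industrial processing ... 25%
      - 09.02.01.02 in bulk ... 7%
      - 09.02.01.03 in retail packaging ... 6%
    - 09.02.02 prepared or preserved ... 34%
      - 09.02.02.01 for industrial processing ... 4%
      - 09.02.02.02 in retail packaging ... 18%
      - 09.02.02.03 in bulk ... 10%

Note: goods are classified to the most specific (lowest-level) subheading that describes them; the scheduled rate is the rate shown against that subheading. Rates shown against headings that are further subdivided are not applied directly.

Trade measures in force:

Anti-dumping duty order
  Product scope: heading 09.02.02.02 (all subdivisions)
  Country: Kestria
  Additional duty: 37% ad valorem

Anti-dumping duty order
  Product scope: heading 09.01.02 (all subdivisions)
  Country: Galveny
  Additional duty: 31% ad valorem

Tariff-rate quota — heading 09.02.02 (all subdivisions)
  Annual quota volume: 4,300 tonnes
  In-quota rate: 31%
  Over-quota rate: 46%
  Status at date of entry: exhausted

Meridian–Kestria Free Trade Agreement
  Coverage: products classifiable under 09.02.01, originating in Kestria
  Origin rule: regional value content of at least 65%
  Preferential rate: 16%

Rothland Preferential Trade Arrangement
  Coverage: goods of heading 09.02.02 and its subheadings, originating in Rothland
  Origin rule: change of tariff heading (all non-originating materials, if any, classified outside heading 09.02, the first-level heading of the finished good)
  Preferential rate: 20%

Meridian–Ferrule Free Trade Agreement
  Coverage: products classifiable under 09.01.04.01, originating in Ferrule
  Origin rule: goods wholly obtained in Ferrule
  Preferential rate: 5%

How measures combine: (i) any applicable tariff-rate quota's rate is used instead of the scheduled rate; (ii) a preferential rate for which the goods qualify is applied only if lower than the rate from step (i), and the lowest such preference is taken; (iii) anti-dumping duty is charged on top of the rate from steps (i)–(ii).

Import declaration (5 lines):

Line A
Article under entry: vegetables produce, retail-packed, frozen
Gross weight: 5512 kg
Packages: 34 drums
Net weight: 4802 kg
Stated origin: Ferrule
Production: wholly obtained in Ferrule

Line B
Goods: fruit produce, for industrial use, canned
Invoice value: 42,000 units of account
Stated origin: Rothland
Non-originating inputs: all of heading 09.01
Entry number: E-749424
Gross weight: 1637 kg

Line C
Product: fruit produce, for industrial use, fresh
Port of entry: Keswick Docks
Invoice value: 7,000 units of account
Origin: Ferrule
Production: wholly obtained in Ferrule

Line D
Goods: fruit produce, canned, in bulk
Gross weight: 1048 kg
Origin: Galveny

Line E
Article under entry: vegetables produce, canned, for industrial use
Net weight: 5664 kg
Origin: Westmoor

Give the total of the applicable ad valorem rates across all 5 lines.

123%

Line A: vegetables → 09.01; frozen → 09.01.01; retail-packed → 09.01.01.01. Scheduled 29%. Ferrule agreement on 09.01.04.01: 09.01.01.01 not covered. → 29%.
Line B: fruit → 09.02; canned → 09.02.02; for industrial use → 09.02.02.01. Scheduled 4%. quota on 09.02.02 exhausted → over-quota 46%; Rothland agreement on 09.02.02: CTH met → 20% available; preferential 20%. → 20%.
Line C: fruit → 09.02; fresh → 09.02.01; for industrial use → 09.02.01.01. Scheduled 25%. Ferrule agreement on 09.01.04.01: 09.02.01.01 not covered. → 25%.
Line D: fruit → 09.02; canned → 09.02.02; in bulk → 09.02.02.03. Scheduled 10%. quota on 09.02.02 exhausted → over-quota 46%. → 46%.
Line E: vegetables → 09.01; canned → 09.01.02; for industrial use → 09.01.02.01. Scheduled 3%. No special measure applies. → 3%.
Sum: 29% + 20% + 25% + 46% + 3% = 123%.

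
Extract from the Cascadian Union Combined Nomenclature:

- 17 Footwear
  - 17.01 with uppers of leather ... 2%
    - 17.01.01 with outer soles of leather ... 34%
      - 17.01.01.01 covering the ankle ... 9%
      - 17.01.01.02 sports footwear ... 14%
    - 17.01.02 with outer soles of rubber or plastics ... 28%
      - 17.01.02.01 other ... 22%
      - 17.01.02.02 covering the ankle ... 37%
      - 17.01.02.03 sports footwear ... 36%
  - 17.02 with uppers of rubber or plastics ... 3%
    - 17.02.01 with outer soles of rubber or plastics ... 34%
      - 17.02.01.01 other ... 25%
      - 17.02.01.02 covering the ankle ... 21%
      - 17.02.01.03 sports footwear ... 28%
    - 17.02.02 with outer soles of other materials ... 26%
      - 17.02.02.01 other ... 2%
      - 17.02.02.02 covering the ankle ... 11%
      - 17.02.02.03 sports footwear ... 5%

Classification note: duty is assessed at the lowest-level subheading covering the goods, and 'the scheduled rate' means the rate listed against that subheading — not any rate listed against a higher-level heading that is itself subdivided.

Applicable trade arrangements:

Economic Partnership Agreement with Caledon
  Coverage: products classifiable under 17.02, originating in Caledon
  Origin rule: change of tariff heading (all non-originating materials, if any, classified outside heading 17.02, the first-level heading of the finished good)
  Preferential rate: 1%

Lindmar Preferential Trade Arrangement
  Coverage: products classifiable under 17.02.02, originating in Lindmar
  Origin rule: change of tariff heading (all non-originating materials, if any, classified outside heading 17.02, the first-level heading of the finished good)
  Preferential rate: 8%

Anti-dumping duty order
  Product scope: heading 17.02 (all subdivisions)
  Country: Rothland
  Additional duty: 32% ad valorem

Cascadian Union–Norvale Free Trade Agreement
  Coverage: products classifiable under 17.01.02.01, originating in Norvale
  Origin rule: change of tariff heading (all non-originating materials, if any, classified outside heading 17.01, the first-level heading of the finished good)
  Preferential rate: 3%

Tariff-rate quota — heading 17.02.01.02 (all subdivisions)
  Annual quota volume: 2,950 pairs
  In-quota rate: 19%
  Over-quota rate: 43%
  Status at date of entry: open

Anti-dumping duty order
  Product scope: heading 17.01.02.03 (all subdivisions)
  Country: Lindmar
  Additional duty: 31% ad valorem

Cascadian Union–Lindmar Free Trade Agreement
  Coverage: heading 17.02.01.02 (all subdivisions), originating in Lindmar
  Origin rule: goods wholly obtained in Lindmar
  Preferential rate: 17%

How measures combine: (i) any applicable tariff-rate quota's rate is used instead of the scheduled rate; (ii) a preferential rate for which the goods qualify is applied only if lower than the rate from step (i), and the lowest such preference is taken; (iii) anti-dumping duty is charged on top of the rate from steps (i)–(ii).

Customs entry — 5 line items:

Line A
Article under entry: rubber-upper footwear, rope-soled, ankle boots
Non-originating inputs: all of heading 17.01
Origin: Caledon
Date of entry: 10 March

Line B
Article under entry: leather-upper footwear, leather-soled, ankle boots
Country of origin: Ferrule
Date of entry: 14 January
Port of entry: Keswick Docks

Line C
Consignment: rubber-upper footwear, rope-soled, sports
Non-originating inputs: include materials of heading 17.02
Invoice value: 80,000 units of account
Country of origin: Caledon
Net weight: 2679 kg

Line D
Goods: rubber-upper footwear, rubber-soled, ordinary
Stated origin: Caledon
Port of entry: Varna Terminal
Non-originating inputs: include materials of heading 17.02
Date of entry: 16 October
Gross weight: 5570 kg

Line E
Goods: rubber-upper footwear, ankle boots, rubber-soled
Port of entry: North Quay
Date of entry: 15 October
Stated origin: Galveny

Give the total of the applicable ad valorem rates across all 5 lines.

Line A: rubber-upper → 17.02; rope-soled → 17.02.02; ankle boots → 17.02.02.02. Scheduled 11%. Caledon agreement on 17.02: CTH met → 1% available; preferential 1%. → 1%.
Line B: leather-upper → 17.01; leather-soled → 17.01.01; ankle boots → 17.01.01.01. Scheduled 9%. No special measure applies. → 9%.
Line C: rubber-upper → 17.02; rope-soled → 17.02.02; sports → 17.02.02.03. Scheduled 5%. Caledon agreement on 17.02: CTH not met. → 5%.
Line D: rubber-upper → 17.02; rubber-soled → 17.02.01; ordinary → 17.02.01.01. Scheduled 25%. Caledon agreement on 17.02: CTH not met. → 25%.
Line E: rubber-upper → 17.02; rubber-soled → 17.02.01; ankle boots → 17.02.01.02. Scheduled 21%. quota on 17.02.01.02 open → in-quota 19%. → 19%.
Sum: 1% + 9% + 5% + 25% + 19% = 59%.

59%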